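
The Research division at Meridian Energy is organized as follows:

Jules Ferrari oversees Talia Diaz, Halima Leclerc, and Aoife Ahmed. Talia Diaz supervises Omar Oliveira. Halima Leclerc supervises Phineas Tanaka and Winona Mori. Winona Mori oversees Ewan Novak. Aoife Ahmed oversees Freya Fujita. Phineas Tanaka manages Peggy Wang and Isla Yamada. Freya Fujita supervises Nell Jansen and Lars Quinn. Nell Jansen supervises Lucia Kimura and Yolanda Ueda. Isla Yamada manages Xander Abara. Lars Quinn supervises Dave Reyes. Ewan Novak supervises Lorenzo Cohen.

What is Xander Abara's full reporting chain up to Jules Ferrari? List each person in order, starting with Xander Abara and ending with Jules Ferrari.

Xander Abara -> Isla Yamada -> Phineas Tanaka -> Halima Leclerc -> Jules Ferrari

Xander Abara reports to Isla Yamada. Isla Yamada reports to Phineas Tanaka. Phineas Tanaka reports to Halima Leclerc. Halima Leclerc reports to Jules Ferrari. Jules Ferrari is at the top.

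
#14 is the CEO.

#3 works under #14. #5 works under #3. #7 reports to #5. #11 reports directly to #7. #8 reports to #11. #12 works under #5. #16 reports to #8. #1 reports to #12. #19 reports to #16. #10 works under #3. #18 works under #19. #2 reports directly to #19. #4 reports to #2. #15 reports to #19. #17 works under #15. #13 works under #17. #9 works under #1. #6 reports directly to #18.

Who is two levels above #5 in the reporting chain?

#14

#5 reports to #3, and #3 reports to #14. So #5's skip-level manager is #14.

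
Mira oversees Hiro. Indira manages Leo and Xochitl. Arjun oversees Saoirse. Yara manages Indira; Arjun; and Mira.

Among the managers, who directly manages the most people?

Yara

Direct-report counts: Yara has 3; Mira has 1; Arjun has 1; Indira has 2. The largest is 3, held by Yara.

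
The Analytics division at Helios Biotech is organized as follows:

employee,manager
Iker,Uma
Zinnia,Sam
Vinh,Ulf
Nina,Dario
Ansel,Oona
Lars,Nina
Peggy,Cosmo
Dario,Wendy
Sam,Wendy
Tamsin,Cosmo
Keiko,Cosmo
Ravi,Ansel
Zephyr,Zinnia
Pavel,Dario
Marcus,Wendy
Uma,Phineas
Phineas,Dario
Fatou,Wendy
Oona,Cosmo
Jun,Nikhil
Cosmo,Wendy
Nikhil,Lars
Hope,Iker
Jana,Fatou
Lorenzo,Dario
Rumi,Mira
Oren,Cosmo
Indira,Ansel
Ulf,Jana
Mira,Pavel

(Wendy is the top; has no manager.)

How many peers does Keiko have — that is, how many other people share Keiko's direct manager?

Keiko reports to Cosmo. Cosmo's other direct reports are Oona, Oren, Peggy, Tamsin — 4 peers.

4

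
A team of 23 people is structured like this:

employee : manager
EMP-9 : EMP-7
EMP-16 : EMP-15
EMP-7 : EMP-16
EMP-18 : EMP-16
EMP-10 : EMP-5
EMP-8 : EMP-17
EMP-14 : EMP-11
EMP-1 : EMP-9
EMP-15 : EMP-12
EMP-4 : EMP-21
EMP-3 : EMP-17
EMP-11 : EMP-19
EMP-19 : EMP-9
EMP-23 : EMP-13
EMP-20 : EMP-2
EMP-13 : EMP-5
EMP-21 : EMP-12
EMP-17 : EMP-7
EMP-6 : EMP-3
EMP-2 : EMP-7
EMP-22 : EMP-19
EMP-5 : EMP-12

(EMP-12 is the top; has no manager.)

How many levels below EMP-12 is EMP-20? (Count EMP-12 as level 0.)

5

Chain from EMP-20 up to EMP-12: EMP-20 → EMP-2 → EMP-7 → EMP-16 → EMP-15 → EMP-12. That is 5 steps up, so EMP-20 is 5 levels below EMP-12.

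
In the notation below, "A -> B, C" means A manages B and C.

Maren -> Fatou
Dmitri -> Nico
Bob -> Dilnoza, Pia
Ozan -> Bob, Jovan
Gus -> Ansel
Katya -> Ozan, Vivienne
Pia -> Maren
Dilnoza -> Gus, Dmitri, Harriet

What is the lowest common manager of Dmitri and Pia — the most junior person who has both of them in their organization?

Bob

Dmitri's chain of managers is Dilnoza, Bob, Ozan, Katya. Pia's chain of managers is Bob, Ozan, Katya. The first manager that appears in both chains is Bob.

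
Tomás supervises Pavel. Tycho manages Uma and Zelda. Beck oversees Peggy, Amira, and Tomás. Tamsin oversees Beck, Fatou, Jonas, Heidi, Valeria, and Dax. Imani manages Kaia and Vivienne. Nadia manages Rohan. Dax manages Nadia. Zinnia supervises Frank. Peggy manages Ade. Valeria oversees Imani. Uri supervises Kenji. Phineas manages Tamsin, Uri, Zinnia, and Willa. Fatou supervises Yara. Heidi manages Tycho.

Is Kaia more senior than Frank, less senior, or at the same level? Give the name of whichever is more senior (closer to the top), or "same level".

Kaia is 4 levels below Phineas; Frank is 2. Frank is higher.

Frank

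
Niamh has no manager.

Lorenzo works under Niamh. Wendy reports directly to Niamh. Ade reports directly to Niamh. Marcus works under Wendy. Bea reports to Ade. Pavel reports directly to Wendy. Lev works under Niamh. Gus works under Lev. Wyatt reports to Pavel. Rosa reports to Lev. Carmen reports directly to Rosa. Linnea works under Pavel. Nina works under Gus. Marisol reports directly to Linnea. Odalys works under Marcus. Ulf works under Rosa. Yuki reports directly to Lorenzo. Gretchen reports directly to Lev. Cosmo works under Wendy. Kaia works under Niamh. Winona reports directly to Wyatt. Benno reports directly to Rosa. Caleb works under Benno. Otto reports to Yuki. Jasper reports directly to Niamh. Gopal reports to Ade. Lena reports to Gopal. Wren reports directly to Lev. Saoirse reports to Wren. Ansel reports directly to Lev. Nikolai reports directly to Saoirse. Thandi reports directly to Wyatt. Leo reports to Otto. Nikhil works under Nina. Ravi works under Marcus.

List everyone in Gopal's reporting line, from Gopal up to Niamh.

Gopal -> Ade -> Niamh

Gopal reports to Ade. Ade reports to Niamh. Niamh is at the top.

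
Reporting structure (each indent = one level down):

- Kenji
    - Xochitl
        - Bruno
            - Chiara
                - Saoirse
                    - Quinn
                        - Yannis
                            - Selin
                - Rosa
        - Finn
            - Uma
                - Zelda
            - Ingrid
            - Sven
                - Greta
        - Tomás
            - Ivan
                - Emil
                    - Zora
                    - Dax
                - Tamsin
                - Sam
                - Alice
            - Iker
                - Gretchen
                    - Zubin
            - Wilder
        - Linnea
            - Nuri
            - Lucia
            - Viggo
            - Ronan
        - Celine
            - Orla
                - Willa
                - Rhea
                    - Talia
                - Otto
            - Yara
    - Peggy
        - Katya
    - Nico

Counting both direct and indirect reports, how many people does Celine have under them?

Celine directly manages Orla, Yara. Under Orla: Otto, Rhea, Talia, Willa (4). Yara has no reports. So Celine's organization is 2 direct reports plus everyone under them: 5 + 1 = 6.

6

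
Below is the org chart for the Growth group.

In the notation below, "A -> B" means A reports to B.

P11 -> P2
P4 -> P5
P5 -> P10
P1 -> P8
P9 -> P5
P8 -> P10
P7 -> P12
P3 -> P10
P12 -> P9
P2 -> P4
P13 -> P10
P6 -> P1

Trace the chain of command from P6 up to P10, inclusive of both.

P6 -> P1 -> P8 -> P10

P6 reports to P1. P1 reports to P8. P8 reports to P10. P10 is at the top.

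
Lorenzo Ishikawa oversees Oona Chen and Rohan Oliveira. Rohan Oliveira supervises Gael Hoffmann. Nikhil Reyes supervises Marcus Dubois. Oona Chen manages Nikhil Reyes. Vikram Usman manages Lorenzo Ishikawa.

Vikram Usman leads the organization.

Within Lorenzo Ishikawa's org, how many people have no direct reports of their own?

The people in Lorenzo Ishikawa's organization with no one reporting to them are Marcus Dubois, Gael Hoffmann. That is 2.

2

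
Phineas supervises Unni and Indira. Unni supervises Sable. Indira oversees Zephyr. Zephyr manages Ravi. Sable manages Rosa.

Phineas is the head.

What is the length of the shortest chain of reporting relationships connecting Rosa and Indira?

4

Rosa is 3 levels below Phineas, and Indira is 1 level below Phineas (their lowest common manager). The shortest path runs up from Rosa to Phineas and back down to Indira: 3 + 1 = 4 links.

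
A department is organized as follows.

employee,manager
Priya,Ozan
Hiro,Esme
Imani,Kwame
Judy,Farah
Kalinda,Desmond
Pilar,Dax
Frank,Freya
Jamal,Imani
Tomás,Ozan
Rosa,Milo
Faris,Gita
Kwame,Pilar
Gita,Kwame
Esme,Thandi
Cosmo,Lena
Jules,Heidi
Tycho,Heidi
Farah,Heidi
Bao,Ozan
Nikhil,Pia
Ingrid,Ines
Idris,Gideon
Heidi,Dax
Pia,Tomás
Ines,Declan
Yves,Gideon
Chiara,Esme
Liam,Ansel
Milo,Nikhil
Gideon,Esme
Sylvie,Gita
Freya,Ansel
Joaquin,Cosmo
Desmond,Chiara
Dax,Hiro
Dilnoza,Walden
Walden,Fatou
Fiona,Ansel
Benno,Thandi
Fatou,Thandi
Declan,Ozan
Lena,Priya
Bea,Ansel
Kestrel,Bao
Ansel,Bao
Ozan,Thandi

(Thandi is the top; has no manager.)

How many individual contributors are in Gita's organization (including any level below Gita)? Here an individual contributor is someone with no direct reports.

2

The people in Gita's organization with no one reporting to them are Sylvie, Faris. That is 2.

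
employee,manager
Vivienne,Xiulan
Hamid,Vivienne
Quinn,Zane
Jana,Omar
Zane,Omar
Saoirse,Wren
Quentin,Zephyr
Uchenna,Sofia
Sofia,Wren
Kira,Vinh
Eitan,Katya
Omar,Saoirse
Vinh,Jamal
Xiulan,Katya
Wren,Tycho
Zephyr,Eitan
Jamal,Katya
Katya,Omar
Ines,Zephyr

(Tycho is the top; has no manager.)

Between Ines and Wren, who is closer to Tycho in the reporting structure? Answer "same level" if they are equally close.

Ines is 7 levels below Tycho; Wren is 1. Wren is higher.

Wren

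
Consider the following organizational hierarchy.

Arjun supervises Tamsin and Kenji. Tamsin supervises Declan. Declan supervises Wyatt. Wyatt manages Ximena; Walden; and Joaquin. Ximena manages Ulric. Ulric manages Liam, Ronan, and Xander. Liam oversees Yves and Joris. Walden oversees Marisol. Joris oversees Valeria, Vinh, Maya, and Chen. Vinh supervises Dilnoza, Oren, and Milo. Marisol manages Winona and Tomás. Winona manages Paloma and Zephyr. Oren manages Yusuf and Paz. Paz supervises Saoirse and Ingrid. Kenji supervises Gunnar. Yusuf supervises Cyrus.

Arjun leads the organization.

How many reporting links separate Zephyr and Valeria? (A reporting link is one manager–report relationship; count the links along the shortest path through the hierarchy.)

9

Zephyr is 4 levels below Wyatt, and Valeria is 5 levels below Wyatt (their lowest common manager). The shortest path runs up from Zephyr to Wyatt and back down to Valeria: 4 + 5 = 9 links.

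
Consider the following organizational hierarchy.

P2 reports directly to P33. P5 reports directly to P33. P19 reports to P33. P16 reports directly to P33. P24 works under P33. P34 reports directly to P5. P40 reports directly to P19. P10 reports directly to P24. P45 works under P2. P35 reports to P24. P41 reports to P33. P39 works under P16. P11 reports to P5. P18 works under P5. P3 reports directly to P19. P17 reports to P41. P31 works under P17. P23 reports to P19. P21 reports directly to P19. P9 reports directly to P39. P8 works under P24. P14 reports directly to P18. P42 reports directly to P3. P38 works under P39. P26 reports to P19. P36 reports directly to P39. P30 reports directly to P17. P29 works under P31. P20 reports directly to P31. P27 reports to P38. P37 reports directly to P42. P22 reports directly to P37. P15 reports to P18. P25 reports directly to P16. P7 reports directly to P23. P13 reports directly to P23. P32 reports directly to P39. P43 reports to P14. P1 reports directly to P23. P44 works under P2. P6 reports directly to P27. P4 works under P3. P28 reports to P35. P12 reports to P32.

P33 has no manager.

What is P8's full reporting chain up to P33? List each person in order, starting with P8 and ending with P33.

P8 -> P24 -> P33

P8 reports to P24. P24 reports to P33. P33 is at the top.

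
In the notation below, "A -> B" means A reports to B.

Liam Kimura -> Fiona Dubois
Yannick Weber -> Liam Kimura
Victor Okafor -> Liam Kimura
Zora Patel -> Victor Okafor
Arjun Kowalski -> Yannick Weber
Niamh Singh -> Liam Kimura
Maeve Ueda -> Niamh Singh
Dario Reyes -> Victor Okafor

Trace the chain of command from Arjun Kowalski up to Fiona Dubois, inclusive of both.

Arjun Kowalski -> Yannick Weber -> Liam Kimura -> Fiona Dubois

Arjun Kowalski reports to Yannick Weber. Yannick Weber reports to Liam Kimura. Liam Kimura reports to Fiona Dubois. Fiona Dubois is at the top.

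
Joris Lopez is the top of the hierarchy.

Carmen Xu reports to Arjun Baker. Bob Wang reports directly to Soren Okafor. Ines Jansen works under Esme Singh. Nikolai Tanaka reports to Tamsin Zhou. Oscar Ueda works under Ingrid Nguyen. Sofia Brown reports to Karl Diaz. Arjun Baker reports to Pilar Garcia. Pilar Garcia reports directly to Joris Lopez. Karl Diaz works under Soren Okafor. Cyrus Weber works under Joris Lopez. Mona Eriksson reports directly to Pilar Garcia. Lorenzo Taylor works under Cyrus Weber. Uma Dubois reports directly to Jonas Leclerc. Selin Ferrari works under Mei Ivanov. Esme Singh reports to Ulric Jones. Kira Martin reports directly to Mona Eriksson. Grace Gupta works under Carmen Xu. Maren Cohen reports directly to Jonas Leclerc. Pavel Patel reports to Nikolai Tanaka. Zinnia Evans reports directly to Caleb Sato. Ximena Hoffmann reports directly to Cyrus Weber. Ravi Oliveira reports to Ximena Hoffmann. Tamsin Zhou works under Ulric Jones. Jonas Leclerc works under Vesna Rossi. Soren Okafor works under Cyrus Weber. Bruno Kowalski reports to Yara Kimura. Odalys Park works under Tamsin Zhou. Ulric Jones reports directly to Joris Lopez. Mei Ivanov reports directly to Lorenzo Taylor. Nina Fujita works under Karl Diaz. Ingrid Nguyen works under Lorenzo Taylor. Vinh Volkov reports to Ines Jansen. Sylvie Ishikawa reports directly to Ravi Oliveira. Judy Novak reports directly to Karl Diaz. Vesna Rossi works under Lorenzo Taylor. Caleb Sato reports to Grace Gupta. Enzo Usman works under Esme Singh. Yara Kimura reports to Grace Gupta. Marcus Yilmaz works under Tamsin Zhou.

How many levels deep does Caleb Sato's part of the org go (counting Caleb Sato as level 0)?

The longest chain under Caleb Sato runs Caleb Sato → Zinnia Evans, which is 1 level below Caleb Sato.

1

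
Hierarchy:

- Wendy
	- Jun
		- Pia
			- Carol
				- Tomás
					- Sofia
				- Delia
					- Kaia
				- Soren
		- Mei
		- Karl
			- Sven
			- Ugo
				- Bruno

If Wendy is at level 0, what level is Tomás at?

Chain from Tomás up to Wendy: Tomás → Carol → Pia → Jun → Wendy. That is 4 steps up, so Tomás is 4 levels below Wendy.

4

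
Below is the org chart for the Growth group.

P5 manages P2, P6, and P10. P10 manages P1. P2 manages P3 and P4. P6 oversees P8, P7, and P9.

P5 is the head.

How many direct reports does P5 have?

P5 directly manages P10, P6, P2. That is 3 direct reports.

3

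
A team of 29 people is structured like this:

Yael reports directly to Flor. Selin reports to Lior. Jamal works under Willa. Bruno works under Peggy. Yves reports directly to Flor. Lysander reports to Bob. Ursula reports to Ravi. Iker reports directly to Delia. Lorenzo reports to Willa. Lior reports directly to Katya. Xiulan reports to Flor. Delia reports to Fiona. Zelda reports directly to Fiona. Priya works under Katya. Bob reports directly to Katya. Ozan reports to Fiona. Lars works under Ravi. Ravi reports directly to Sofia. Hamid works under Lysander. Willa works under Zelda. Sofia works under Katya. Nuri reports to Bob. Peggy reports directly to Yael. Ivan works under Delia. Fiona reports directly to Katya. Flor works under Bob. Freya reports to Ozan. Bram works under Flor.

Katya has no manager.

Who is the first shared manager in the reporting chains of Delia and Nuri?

Katya

Delia's chain of managers is Fiona, Katya. Nuri's chain of managers is Bob, Katya. The first manager that appears in both chains is Katya.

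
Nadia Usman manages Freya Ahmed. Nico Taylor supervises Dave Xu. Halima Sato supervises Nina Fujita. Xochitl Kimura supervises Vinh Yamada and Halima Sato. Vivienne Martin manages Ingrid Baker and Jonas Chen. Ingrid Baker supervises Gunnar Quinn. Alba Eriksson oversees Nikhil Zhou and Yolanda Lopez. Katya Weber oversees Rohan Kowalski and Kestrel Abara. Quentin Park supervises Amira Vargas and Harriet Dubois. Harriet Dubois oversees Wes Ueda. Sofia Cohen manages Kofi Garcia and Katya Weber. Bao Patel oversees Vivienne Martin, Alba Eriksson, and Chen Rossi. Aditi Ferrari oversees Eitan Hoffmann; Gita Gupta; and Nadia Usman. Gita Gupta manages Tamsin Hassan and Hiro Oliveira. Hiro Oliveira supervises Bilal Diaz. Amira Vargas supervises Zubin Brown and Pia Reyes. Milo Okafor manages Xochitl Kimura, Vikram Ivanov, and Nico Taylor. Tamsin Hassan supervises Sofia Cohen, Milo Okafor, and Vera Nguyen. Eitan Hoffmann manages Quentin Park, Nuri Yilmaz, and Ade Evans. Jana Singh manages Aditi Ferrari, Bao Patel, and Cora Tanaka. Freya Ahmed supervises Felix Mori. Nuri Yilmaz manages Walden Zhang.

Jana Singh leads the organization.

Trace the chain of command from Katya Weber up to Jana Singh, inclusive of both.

Katya Weber -> Sofia Cohen -> Tamsin Hassan -> Gita Gupta -> Aditi Ferrari -> Jana Singh

Katya Weber reports to Sofia Cohen. Sofia Cohen reports to Tamsin Hassan. Tamsin Hassan reports to Gita Gupta. Gita Gupta reports to Aditi Ferrari. Aditi Ferrari reports to Jana Singh. Jana Singh is at the top.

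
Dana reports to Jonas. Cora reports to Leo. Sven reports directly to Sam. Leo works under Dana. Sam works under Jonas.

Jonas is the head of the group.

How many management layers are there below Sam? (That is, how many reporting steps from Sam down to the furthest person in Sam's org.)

1

The longest chain under Sam runs Sam → Sven, which is 1 level below Sam.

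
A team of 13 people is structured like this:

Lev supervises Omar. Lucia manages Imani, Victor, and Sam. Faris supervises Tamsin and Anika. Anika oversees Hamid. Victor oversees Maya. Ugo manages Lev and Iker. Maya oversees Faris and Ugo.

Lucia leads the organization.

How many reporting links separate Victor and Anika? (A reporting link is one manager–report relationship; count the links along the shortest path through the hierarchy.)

3

Anika is in Victor's organization: the chain from Anika up to Victor is Anika → Faris → Maya → Victor, which is 3 links.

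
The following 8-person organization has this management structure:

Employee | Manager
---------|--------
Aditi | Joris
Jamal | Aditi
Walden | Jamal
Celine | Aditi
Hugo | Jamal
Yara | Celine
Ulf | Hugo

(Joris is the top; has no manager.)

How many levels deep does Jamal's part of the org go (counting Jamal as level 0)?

2

The longest chain under Jamal runs Jamal → Hugo → Ulf, which is 2 levels below Jamal.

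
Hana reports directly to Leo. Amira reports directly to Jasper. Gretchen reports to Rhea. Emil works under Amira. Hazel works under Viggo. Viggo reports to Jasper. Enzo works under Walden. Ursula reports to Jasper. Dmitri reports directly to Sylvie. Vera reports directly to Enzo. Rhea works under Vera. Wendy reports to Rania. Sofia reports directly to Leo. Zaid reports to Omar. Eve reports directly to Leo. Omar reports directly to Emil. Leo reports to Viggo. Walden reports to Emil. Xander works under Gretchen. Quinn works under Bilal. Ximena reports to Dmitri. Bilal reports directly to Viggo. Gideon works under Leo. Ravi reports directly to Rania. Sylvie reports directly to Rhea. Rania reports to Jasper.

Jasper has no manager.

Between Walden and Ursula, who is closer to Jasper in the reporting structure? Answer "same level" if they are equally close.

Ursula

Walden is 3 levels below Jasper; Ursula is 1. Ursula is higher.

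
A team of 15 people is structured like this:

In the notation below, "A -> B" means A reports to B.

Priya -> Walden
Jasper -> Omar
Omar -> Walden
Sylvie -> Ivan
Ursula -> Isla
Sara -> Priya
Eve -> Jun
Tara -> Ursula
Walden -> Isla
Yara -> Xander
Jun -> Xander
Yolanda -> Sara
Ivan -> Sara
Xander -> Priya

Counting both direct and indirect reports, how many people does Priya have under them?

8

Priya directly manages Xander, Sara. Under Xander: Jun, Eve, Yara (3). Under Sara: Ivan, Sylvie, Yolanda (3). So Priya's organization is 2 direct reports plus everyone under them: 4 + 4 = 8.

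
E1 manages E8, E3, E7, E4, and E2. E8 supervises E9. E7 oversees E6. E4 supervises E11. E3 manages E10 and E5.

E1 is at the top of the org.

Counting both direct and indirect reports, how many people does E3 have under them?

2

E3 directly manages E10, E5. E10 has no reports. E5 has no reports. So E3's organization is 2 direct reports plus everyone under them: 1 + 1 = 2.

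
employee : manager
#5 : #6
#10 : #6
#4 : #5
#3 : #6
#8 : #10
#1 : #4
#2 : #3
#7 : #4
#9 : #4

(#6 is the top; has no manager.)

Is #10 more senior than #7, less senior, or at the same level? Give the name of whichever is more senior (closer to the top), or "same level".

#10 is 1 level below #6; #7 is 3. #10 is higher.

#10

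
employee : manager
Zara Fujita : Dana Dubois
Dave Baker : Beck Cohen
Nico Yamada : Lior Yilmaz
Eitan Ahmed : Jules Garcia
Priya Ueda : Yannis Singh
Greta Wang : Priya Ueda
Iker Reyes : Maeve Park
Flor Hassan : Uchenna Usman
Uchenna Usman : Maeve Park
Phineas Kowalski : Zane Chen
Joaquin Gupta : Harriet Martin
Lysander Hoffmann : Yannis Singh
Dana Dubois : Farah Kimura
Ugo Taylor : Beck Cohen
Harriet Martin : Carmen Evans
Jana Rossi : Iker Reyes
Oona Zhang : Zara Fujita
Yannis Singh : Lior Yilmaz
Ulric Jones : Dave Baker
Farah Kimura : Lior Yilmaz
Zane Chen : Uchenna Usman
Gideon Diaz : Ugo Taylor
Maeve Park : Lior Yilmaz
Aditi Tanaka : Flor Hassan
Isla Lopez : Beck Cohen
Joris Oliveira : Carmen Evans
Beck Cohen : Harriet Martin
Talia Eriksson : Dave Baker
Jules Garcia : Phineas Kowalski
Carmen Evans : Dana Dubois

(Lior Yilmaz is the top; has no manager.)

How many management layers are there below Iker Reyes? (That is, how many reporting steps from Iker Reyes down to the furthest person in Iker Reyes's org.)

1

The longest chain under Iker Reyes runs Iker Reyes → Jana Rossi, which is 1 level below Iker Reyes.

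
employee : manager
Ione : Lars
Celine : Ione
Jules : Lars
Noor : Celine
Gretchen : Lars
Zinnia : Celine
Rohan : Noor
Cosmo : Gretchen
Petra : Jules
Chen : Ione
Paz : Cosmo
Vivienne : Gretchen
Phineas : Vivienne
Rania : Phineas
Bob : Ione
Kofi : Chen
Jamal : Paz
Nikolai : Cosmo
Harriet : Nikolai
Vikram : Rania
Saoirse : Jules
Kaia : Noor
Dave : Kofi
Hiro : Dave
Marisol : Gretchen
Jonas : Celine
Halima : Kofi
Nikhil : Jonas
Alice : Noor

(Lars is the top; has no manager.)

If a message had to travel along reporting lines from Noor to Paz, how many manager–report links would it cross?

6

Noor is 3 levels below Lars, and Paz is 3 levels below Lars (their lowest common manager). The shortest path runs up from Noor to Lars and back down to Paz: 3 + 3 = 6 links.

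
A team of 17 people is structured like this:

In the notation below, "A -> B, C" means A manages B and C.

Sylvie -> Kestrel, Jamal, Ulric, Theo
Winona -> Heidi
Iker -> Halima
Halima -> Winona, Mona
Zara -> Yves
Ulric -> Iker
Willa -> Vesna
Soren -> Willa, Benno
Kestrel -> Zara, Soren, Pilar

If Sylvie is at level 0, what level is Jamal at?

1

Chain from Jamal up to Sylvie: Jamal → Sylvie. That is 1 step up, so Jamal is 1 level below Sylvie.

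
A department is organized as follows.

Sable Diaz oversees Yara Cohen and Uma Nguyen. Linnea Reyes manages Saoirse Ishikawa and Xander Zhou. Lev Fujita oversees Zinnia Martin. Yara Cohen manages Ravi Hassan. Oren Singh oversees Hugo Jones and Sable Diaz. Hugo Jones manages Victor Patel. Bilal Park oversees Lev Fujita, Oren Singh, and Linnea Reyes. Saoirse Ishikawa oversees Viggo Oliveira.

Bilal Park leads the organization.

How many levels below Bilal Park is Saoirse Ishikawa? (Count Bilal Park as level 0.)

Chain from Saoirse Ishikawa up to Bilal Park: Saoirse Ishikawa → Linnea Reyes → Bilal Park. That is 2 steps up, so Saoirse Ishikawa is 2 levels below Bilal Park.

2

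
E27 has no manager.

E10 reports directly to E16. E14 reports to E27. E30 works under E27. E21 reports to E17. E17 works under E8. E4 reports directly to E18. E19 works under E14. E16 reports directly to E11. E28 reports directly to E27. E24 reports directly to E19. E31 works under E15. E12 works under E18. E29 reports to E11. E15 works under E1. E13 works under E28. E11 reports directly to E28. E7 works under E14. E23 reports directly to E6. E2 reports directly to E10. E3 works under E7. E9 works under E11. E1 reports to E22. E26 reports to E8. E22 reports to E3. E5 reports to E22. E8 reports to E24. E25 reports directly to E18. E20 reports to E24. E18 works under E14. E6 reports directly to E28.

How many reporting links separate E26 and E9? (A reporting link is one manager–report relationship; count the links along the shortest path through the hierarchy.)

8

E26 is 5 levels below E27, and E9 is 3 levels below E27 (their lowest common manager). The shortest path runs up from E26 to E27 and back down to E9: 5 + 3 = 8 links.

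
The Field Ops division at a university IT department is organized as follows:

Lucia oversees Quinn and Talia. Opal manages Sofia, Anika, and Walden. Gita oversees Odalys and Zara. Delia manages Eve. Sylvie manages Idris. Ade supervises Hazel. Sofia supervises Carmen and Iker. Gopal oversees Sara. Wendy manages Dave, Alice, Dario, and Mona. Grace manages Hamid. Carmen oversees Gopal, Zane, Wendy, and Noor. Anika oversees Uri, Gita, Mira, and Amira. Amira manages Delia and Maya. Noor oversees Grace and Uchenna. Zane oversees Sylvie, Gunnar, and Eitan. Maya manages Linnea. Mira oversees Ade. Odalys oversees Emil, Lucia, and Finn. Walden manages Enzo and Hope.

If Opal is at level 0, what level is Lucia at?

4

Chain from Lucia up to Opal: Lucia → Odalys → Gita → Anika → Opal. That is 4 steps up, so Lucia is 4 levels below Opal.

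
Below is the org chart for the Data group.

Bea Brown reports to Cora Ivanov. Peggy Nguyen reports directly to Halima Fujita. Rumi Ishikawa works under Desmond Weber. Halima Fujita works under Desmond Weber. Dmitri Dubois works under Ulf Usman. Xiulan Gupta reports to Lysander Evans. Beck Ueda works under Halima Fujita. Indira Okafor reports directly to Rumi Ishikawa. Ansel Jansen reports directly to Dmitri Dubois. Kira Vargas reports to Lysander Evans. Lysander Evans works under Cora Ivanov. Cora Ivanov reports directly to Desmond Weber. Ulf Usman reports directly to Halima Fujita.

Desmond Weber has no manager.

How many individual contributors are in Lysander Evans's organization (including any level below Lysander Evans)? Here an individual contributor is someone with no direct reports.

The people in Lysander Evans's organization with no one reporting to them are Xiulan Gupta, Kira Vargas. That is 2.

2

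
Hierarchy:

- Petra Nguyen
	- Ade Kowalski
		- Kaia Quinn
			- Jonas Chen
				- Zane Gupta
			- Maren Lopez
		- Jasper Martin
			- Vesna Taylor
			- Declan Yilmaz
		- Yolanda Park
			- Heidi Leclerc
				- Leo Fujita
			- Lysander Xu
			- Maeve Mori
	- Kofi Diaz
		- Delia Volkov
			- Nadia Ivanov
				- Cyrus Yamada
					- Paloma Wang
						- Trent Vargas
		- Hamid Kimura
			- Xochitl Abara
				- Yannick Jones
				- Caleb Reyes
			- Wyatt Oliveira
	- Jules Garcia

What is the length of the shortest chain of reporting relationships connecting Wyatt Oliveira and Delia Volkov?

Wyatt Oliveira is 2 levels below Kofi Diaz, and Delia Volkov is 1 level below Kofi Diaz (their lowest common manager). The shortest path runs up from Wyatt Oliveira to Kofi Diaz and back down to Delia Volkov: 2 + 1 = 3 links.

3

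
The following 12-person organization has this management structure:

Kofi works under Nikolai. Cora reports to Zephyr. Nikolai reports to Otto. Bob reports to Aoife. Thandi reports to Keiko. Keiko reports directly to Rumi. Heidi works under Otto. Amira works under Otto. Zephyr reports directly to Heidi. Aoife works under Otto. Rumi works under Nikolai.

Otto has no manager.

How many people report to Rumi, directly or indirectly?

Rumi directly manages Keiko. Under Keiko: Thandi (1). That's 2 in total.

2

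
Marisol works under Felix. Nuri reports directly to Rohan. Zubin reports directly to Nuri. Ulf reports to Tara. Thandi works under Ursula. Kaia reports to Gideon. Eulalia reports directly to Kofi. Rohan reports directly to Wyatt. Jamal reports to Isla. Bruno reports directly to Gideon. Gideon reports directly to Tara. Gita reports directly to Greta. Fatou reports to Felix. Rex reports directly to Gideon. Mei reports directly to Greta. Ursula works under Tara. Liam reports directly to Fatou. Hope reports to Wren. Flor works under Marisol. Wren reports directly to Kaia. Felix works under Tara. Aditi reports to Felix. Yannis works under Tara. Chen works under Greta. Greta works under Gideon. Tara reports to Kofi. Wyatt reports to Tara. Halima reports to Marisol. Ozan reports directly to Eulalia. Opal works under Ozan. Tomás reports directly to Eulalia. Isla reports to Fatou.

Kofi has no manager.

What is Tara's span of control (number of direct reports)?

6

Tara directly manages Ursula, Yannis, Gideon, Felix, Wyatt, Ulf. That is 6 direct reports.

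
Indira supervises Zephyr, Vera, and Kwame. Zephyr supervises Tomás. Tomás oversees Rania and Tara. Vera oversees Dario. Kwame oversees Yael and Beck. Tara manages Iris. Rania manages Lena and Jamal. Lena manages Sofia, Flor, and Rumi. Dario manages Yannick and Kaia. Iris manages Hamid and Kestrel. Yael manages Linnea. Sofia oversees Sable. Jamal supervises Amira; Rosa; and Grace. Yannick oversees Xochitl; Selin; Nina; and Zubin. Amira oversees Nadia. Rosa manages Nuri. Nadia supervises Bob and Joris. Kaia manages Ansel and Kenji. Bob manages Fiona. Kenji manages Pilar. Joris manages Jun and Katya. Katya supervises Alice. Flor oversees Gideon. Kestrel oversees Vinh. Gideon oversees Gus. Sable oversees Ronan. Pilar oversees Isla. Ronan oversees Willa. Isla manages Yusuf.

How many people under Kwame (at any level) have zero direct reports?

The people in Kwame's organization with no one reporting to them are Beck, Linnea. That is 2.

2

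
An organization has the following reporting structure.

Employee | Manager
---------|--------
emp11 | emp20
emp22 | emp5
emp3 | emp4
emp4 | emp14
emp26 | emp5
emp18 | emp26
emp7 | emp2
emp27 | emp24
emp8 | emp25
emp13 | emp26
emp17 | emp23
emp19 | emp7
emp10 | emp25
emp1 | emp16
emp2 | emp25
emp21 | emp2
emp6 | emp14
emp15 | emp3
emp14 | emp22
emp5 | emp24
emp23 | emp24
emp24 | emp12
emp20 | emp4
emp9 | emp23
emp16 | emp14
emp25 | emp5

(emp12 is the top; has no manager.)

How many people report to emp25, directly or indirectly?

emp25 directly manages emp8, emp2, emp10. emp8 has no reports. Under emp2: emp21, emp7, emp19 (3). emp10 has no reports. So emp25's organization is 3 direct reports plus everyone under them: 1 + 4 + 1 = 6.

6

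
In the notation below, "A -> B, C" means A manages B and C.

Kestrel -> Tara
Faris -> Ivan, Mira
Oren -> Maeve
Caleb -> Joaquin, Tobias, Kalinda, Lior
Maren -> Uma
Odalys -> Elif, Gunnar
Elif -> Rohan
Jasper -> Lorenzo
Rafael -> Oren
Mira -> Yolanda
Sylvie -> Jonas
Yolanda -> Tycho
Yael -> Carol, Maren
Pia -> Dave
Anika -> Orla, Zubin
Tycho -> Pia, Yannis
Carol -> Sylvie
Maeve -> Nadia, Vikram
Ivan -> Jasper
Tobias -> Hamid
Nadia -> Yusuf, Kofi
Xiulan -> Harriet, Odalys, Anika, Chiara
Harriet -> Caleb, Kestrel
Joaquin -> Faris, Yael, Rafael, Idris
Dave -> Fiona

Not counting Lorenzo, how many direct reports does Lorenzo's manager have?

Lorenzo reports to Jasper, and Jasper has no other direct reports. Lorenzo has 0 peers.

0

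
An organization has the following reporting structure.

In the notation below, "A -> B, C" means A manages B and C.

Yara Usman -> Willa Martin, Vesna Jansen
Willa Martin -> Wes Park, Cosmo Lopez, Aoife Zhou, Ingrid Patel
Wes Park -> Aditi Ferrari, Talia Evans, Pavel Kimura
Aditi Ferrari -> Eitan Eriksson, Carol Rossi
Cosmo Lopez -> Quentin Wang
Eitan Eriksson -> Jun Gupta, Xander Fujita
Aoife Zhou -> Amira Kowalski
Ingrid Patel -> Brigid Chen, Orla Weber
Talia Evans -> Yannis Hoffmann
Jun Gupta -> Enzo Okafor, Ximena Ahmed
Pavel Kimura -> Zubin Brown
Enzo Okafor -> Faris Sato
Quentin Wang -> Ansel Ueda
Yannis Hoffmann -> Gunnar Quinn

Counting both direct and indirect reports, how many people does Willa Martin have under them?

Willa Martin directly manages Wes Park, Cosmo Lopez, Aoife Zhou, Ingrid Patel. Under Wes Park: Pavel Kimura, Zubin Brown, Talia Evans, Yannis Hoffmann, Gunnar Quinn, Aditi Ferrari, Carol Rossi, Eitan Eriksson, Xander Fujita, Jun Gupta, Ximena Ahmed, Enzo Okafor, Faris Sato (13). Under Cosmo Lopez: Quentin Wang, Ansel Ueda (2). Under Aoife Zhou: Amira Kowalski (1). Under Ingrid Patel: Orla Weber, Brigid Chen (2). So Willa Martin's organization is 4 direct reports plus everyone under them: 14 + 3 + 2 + 3 = 22.

22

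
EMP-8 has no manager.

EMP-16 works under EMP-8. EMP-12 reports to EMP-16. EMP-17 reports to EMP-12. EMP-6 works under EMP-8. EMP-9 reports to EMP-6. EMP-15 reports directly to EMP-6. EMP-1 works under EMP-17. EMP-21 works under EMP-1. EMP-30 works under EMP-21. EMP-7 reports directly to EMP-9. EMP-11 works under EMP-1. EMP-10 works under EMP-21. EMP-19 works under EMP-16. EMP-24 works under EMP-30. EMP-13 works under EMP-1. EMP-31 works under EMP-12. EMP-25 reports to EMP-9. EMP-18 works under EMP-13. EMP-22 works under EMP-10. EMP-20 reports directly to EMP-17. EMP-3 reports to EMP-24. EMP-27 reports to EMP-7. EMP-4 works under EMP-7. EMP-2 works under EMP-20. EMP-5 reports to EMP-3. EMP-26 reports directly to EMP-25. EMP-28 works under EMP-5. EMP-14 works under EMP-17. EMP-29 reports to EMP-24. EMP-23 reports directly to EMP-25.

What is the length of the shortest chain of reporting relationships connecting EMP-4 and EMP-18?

EMP-4 is 4 levels below EMP-8, and EMP-18 is 6 levels below EMP-8 (their lowest common manager). The shortest path runs up from EMP-4 to EMP-8 and back down to EMP-18: 4 + 6 = 10 links.

10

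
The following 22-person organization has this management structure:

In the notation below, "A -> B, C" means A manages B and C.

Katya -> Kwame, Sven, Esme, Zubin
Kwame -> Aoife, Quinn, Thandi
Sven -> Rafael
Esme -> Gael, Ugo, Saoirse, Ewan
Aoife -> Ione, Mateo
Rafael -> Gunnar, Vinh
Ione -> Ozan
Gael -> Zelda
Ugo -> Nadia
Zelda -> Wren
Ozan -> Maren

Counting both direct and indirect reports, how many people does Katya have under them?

Katya directly manages Kwame, Sven, Esme, Zubin. Under Kwame: Thandi, Quinn, Aoife, Mateo, Ione, Ozan, Maren (7). Under Sven: Rafael, Vinh, Gunnar (3). Under Esme: Ewan, Saoirse, Ugo, Nadia, Gael, Zelda, Wren (7). Zubin has no reports. So Katya's organization is 4 direct reports plus everyone under them: 8 + 4 + 8 + 1 = 21.

21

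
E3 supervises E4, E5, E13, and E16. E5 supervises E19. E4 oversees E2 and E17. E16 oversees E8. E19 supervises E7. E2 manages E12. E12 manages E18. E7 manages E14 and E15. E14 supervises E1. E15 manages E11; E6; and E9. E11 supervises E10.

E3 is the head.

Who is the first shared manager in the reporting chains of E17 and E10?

E17's chain of managers is E4, E3. E10's chain of managers is E11, E15, E7, E19, E5, E3. The first manager that appears in both chains is E3.

E3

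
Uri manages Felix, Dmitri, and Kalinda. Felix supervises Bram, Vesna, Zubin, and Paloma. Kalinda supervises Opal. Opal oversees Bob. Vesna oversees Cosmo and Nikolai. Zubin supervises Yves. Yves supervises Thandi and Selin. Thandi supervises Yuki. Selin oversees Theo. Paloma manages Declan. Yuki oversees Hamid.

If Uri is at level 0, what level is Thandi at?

4

Chain from Thandi up to Uri: Thandi → Yves → Zubin → Felix → Uri. That is 4 steps up, so Thandi is 4 levels below Uri.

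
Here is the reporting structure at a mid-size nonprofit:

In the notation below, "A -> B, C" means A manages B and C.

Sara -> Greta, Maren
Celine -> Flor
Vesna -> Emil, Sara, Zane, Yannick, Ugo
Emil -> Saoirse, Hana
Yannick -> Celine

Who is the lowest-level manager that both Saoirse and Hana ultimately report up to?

Emil

Saoirse's chain of managers is Emil, Vesna. Hana's chain of managers is Emil, Vesna. The first manager that appears in both chains is Emil.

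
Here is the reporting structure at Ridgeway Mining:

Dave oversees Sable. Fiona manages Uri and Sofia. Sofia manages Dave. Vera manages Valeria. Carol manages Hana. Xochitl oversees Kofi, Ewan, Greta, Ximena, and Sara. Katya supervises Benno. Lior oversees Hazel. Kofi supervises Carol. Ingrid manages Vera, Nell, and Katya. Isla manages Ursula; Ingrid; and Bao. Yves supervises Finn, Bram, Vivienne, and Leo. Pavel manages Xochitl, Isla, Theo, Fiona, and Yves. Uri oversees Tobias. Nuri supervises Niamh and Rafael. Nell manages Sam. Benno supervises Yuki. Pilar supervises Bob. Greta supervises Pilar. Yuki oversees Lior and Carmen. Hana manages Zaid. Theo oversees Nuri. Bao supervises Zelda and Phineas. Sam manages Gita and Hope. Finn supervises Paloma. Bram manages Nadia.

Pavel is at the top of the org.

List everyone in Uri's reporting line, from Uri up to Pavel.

Uri reports to Fiona. Fiona reports to Pavel. Pavel is at the top.

Uri -> Fiona -> Pavel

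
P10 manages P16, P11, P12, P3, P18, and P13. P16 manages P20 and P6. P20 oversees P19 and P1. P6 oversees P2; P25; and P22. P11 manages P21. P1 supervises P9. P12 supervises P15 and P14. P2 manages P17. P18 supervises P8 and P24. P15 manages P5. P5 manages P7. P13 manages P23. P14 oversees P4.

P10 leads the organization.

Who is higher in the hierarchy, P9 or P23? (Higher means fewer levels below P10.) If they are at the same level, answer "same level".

P23

P9 is 4 levels below P10; P23 is 2. P23 is higher.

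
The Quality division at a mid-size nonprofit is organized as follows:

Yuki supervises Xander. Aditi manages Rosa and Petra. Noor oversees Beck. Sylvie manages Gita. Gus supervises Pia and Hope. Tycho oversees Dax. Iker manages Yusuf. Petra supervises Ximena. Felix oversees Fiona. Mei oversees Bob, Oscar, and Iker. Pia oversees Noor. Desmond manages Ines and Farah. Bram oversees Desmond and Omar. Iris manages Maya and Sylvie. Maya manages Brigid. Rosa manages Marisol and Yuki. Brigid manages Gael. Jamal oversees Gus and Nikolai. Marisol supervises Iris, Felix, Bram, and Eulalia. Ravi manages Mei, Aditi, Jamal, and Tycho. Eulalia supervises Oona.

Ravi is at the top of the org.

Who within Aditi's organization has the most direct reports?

Marisol

Direct-report counts within Aditi's organization: Aditi has 2; Petra has 1; Rosa has 2; Yuki has 1; Marisol has 4; Eulalia has 1; Bram has 2; Desmond has 2; Felix has 1; Iris has 2; Sylvie has 1; Maya has 1; Brigid has 1. The largest is 4, held by Marisol.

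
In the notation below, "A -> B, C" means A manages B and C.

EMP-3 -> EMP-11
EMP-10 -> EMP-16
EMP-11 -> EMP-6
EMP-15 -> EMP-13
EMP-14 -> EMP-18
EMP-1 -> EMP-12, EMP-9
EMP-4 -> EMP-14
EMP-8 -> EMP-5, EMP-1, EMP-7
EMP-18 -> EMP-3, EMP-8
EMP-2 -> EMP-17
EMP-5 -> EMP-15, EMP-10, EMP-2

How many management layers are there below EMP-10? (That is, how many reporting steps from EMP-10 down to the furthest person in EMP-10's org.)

1

The longest chain under EMP-10 runs EMP-10 → EMP-16, which is 1 level below EMP-10.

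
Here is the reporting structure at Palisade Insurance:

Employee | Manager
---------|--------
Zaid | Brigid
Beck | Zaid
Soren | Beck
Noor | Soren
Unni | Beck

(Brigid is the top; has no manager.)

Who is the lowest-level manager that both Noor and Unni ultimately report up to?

Beck

Noor's chain of managers is Soren, Beck, Zaid, Brigid. Unni's chain of managers is Beck, Zaid, Brigid. The first manager that appears in both chains is Beck.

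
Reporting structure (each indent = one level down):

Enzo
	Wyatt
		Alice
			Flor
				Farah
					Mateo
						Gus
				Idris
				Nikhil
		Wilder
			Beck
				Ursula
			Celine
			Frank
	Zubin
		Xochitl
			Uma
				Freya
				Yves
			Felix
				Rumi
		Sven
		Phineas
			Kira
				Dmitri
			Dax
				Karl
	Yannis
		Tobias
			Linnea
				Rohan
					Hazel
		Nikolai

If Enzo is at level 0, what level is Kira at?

Chain from Kira up to Enzo: Kira → Phineas → Zubin → Enzo. That is 3 steps up, so Kira is 3 levels below Enzo.

3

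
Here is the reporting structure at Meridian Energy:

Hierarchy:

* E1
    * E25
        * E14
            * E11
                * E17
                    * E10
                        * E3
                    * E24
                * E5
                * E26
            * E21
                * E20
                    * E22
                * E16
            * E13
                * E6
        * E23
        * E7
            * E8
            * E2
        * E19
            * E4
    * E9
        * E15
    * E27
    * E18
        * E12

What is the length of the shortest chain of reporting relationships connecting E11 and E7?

3

E11 is 2 levels below E25, and E7 is 1 level below E25 (their lowest common manager). The shortest path runs up from E11 to E25 and back down to E7: 2 + 1 = 3 links.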